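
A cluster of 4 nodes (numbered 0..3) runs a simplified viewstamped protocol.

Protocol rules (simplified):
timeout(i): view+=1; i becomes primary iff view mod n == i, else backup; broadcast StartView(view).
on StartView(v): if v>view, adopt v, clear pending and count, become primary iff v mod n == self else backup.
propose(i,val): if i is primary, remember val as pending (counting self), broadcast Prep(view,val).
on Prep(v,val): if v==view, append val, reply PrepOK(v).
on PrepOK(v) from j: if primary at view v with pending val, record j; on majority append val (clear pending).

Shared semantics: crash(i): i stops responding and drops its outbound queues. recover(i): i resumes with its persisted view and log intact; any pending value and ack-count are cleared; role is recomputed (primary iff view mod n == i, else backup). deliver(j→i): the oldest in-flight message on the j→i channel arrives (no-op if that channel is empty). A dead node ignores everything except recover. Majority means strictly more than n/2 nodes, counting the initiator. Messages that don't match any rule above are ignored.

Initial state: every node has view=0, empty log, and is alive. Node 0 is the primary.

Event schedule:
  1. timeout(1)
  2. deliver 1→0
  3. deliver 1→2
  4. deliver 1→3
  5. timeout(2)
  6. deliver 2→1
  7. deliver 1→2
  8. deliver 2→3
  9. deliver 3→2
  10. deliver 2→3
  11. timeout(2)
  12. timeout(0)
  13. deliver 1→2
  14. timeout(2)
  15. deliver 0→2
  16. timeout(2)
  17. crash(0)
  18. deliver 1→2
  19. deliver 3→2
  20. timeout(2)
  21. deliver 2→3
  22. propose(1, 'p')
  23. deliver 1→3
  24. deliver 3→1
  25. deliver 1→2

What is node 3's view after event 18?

[1] timeout(1) → N1(prim v1 [-])
[2] deliver 1→0 → N0(back v1 [-])
[3] deliver 1→2 → N2(back v1 [-])
[4] deliver 1→3 → N3(back v1 [-])
[5] timeout(2) → N2(prim v2 [-])
[6] deliver 2→1 → N1(back v2 [-])
[7] deliver 1→2 → ∅
[8] deliver 2→3 → N3(back v2 [-])
[9] deliver 3→2 → ∅
[10] deliver 2→3 → ∅
[11] timeout(2) → N2(back v3 [-])
[12] timeout(0) → N0(back v2 [-])
[13] deliver 1→2 → ∅
[14] timeout(2) → N2(back v4 [-])
[15] deliver 0→2 → ∅
[16] timeout(2) → N2(back v5 [-])
[17] crash(0) → N0(✗back v2 [-])
[18] deliver 1→2 → ∅

2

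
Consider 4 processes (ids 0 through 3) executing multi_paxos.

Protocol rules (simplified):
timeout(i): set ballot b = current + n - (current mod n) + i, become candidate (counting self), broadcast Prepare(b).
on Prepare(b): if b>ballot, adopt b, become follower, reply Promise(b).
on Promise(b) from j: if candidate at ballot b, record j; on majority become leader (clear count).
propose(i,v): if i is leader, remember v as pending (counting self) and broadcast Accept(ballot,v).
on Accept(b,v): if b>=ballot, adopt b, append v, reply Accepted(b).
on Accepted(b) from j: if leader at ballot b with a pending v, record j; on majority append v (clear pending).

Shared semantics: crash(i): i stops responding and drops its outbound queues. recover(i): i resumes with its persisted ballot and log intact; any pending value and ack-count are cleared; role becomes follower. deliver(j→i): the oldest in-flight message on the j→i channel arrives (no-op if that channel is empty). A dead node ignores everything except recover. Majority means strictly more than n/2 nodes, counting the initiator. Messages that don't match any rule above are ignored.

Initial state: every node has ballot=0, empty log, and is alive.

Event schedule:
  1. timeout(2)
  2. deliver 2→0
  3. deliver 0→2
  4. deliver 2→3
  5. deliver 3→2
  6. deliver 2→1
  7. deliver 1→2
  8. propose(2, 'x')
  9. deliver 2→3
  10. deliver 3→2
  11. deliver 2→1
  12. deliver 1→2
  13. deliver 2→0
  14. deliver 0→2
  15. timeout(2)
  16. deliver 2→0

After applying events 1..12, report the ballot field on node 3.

6

after 1 — timeout(2): n2:cand/b6/[-]
after 2 — deliver 2→0: n0:foll/b6/[-]
after 3 — deliver 0→2: ·
after 4 — deliver 2→3: n3:foll/b6/[-]
after 5 — deliver 3→2: n2:lead/b6/[-]
after 6 — deliver 2→1: n1:foll/b6/[-]
after 7 — deliver 1→2: ·
after 8 — propose(2,'x'): ·
after 9 — deliver 2→3: n3:foll/b6/[x]
after 10 — deliver 3→2: ·
after 11 — deliver 2→1: n1:foll/b6/[x]
after 12 — deliver 1→2: n2:lead/b6/[x]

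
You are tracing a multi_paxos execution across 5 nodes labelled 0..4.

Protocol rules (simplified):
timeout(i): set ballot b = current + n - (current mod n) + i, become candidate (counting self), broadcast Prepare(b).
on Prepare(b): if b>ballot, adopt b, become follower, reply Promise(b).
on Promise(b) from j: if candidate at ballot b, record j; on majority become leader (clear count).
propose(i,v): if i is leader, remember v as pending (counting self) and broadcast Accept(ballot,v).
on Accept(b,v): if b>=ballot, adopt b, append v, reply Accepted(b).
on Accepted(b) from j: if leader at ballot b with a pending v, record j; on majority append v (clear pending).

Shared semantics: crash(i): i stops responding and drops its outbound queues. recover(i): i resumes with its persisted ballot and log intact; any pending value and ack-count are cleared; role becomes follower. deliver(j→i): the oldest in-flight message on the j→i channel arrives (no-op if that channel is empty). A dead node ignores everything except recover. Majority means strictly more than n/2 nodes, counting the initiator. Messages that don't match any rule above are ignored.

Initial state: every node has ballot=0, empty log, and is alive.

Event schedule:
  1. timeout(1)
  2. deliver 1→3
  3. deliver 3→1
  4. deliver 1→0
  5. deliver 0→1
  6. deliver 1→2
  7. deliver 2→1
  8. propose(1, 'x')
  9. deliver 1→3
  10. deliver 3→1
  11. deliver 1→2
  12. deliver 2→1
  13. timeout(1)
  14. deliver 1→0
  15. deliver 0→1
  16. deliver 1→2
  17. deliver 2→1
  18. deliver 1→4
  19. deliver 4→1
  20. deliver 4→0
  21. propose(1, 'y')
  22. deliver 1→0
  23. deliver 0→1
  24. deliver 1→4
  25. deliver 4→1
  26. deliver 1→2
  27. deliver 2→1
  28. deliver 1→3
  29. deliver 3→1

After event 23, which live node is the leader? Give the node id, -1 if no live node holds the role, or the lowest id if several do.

step 1 timeout(1): 1={cand,b=6,log=-}
step 2 deliver 1→3: 3={foll,b=6,log=-}
step 3 deliver 3→1: —
step 4 deliver 1→0: 0={foll,b=6,log=-}
step 5 deliver 0→1: 1={lead,b=6,log=-}
step 6 deliver 1→2: 2={foll,b=6,log=-}
step 7 deliver 2→1: —
step 8 propose(1,'x'): —
step 9 deliver 1→3: 3={foll,b=6,log=x}
step 10 deliver 3→1: —
step 11 deliver 1→2: 2={foll,b=6,log=x}
step 12 deliver 2→1: 1={lead,b=6,log=x}
step 13 timeout(1): 1={cand,b=11,log=x}
step 14 deliver 1→0: 0={foll,b=6,log=x}
step 15 deliver 0→1: —
step 16 deliver 1→2: 2={foll,b=11,log=x}
step 17 deliver 2→1: —
step 18 deliver 1→4: 4={foll,b=6,log=-}
step 19 deliver 4→1: —
step 20 deliver 4→0: —
step 21 propose(1,'y'): —
step 22 deliver 1→0: 0={foll,b=11,log=x}
step 23 deliver 0→1: 1={lead,b=11,log=x}

1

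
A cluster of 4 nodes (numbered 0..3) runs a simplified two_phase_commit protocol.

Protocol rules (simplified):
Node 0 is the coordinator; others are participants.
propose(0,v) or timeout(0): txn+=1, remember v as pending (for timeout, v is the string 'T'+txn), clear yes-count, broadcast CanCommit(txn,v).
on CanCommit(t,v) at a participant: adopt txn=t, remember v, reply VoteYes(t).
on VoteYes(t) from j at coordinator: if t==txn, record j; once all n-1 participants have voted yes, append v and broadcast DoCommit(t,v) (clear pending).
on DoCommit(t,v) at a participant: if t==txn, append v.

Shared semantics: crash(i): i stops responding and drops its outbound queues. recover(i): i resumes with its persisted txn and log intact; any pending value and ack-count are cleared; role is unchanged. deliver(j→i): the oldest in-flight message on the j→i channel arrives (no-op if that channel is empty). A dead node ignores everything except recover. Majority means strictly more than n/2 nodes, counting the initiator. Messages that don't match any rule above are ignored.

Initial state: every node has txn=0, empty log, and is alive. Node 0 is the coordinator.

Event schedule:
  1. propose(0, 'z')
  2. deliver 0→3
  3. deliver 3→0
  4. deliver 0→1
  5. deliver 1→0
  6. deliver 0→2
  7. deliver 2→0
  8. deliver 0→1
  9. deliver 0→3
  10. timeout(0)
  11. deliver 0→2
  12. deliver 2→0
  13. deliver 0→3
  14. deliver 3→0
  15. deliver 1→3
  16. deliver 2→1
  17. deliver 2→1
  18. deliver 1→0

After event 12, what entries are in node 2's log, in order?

z

after 1 — propose(0,'z'): n0:coor/t1/[-]
after 2 — deliver 0→3: n3:part/t1/[-]
after 3 — deliver 3→0: ·
after 4 — deliver 0→1: n1:part/t1/[-]
after 5 — deliver 1→0: ·
after 6 — deliver 0→2: n2:part/t1/[-]
after 7 — deliver 2→0: n0:coor/t1/[z]
after 8 — deliver 0→1: n1:part/t1/[z]
after 9 — deliver 0→3: n3:part/t1/[z]
after 10 — timeout(0): n0:coor/t2/[z]
after 11 — deliver 0→2: n2:part/t1/[z]
after 12 — deliver 2→0: ·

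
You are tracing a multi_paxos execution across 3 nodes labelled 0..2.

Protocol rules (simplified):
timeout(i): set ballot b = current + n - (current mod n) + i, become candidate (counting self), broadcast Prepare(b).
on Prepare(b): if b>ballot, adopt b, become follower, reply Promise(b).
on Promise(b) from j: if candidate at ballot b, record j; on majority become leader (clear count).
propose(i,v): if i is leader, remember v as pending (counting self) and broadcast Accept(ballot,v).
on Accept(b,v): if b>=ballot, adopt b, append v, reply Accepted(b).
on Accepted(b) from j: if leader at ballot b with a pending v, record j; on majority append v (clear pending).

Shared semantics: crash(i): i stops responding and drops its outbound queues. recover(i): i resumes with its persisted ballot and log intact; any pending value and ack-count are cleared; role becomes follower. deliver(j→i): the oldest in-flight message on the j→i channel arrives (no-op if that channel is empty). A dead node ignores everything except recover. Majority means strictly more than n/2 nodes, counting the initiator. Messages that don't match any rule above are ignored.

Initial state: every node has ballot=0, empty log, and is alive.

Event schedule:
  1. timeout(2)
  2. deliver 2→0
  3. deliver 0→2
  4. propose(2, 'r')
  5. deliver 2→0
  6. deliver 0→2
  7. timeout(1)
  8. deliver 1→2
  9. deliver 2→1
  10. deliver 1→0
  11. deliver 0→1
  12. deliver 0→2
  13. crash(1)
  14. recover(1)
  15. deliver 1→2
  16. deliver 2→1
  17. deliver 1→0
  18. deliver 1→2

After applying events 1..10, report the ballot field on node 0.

e1 timeout(2): 2[cand,b=5,-]
e2 deliver 2→0: 0[foll,b=5,-]
e3 deliver 0→2: 2[lead,b=5,-]
e4 propose(2,'r'): ·
e5 deliver 2→0: 0[foll,b=5,r]
e6 deliver 0→2: 2[lead,b=5,r]
e7 timeout(1): 1[cand,b=4,-]
e8 deliver 1→2: ·
e9 deliver 2→1: 1[foll,b=5,-]
e10 deliver 1→0: ·

5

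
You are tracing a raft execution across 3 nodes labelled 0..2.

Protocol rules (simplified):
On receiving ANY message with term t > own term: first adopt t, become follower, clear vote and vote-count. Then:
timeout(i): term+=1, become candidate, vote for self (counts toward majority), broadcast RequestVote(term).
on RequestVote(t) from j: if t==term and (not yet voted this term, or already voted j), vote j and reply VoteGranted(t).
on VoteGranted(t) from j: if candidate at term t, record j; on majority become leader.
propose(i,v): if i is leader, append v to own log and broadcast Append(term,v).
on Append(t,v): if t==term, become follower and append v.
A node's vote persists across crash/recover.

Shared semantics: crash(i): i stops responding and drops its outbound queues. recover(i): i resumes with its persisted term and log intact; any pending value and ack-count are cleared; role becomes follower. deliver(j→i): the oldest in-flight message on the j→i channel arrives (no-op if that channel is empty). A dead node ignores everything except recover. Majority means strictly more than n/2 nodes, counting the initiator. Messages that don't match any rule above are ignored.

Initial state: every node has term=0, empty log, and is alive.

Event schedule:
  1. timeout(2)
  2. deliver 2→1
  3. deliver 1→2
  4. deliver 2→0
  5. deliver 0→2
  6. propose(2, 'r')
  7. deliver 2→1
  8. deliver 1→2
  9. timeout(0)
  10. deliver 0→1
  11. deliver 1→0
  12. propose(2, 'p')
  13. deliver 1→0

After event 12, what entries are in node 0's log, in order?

1. timeout(2):  <2:cand t1 ->
2. deliver 2→1:  <1:foll t1 ->
3. deliver 1→2:  <2:lead t1 ->
4. deliver 2→0:  <0:foll t1 ->
5. deliver 0→2:  nop
6. propose(2,'r'):  <2:lead t1 r>
7. deliver 2→1:  <1:foll t1 r>
8. deliver 1→2:  nop
9. timeout(0):  <0:cand t2 ->
10. deliver 0→1:  <1:foll t2 r>
11. deliver 1→0:  <0:lead t2 ->
12. propose(2,'p'):  <2:lead t1 r,p>

empty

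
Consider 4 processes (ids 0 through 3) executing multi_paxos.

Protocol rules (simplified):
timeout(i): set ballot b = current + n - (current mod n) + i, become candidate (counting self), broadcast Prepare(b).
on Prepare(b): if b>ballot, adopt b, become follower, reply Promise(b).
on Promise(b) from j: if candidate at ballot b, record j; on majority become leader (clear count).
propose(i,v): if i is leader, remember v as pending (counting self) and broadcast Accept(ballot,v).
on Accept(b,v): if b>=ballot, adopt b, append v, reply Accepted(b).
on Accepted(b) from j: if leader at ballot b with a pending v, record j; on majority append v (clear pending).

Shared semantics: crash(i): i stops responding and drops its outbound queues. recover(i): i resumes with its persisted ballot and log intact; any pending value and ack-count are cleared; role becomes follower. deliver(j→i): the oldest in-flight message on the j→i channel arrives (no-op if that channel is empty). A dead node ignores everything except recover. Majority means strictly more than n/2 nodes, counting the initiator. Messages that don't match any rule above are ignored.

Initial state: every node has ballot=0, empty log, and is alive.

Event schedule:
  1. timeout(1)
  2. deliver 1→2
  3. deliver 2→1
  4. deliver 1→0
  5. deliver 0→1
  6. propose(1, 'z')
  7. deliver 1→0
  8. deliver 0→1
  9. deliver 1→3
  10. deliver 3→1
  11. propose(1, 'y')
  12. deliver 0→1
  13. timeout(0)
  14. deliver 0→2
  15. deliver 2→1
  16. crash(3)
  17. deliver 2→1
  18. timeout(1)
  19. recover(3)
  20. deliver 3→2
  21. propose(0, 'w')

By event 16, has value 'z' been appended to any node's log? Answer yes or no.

yes

1. timeout(1):  <1:cand b5 ->
2. deliver 1→2:  <2:foll b5 ->
3. deliver 2→1:  nop
4. deliver 1→0:  <0:foll b5 ->
5. deliver 0→1:  <1:lead b5 ->
6. propose(1,'z'):  nop
7. deliver 1→0:  <0:foll b5 z>
8. deliver 0→1:  nop
9. deliver 1→3:  <3:foll b5 ->
10. deliver 3→1:  nop
11. propose(1,'y'):  nop
12. deliver 0→1:  nop
13. timeout(0):  <0:cand b8 z>
14. deliver 0→2:  <2:foll b8 ->
15. deliver 2→1:  nop
16. crash(3):  <3:✗foll b5 ->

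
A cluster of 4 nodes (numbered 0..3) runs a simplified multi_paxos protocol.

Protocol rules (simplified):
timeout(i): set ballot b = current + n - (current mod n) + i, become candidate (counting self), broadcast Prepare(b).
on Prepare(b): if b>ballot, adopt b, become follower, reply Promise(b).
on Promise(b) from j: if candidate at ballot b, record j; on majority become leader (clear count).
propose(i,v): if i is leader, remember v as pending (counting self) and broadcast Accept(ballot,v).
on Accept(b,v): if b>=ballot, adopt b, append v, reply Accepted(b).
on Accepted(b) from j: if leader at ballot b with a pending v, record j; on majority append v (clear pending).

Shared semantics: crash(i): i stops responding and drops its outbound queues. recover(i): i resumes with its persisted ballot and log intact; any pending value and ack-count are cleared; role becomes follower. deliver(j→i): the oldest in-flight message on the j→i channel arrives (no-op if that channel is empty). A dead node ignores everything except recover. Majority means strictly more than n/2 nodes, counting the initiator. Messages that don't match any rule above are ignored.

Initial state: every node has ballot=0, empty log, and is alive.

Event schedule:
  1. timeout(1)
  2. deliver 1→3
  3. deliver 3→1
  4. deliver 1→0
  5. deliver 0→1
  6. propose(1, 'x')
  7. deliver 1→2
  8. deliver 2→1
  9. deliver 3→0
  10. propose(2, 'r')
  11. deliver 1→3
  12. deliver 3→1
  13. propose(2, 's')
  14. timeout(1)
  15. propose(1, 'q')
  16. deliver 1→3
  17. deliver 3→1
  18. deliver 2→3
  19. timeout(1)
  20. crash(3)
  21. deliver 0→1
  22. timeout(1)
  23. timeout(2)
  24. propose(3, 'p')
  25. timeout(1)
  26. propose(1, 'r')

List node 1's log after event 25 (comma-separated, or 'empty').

empty

[1] timeout(1) → N1(cand b5 [-])
[2] deliver 1→3 → N3(foll b5 [-])
[3] deliver 3→1 → ∅
[4] deliver 1→0 → N0(foll b5 [-])
[5] deliver 0→1 → N1(lead b5 [-])
[6] propose(1,'x') → ∅
[7] deliver 1→2 → N2(foll b5 [-])
[8] deliver 2→1 → ∅
[9] deliver 3→0 → ∅
[10] propose(2,'r') → ∅
[11] deliver 1→3 → N3(foll b5 [x])
[12] deliver 3→1 → ∅
[13] propose(2,'s') → ∅
[14] timeout(1) → N1(cand b9 [-])
[15] propose(1,'q') → ∅
[16] deliver 1→3 → N3(foll b9 [x])
[17] deliver 3→1 → ∅
[18] deliver 2→3 → ∅
[19] timeout(1) → N1(cand b13 [-])
[20] crash(3) → N3(✗foll b9 [x])
[21] deliver 0→1 → ∅
[22] timeout(1) → N1(cand b17 [-])
[23] timeout(2) → N2(cand b10 [-])
[24] propose(3,'p') → ∅
[25] timeout(1) → N1(cand b21 [-])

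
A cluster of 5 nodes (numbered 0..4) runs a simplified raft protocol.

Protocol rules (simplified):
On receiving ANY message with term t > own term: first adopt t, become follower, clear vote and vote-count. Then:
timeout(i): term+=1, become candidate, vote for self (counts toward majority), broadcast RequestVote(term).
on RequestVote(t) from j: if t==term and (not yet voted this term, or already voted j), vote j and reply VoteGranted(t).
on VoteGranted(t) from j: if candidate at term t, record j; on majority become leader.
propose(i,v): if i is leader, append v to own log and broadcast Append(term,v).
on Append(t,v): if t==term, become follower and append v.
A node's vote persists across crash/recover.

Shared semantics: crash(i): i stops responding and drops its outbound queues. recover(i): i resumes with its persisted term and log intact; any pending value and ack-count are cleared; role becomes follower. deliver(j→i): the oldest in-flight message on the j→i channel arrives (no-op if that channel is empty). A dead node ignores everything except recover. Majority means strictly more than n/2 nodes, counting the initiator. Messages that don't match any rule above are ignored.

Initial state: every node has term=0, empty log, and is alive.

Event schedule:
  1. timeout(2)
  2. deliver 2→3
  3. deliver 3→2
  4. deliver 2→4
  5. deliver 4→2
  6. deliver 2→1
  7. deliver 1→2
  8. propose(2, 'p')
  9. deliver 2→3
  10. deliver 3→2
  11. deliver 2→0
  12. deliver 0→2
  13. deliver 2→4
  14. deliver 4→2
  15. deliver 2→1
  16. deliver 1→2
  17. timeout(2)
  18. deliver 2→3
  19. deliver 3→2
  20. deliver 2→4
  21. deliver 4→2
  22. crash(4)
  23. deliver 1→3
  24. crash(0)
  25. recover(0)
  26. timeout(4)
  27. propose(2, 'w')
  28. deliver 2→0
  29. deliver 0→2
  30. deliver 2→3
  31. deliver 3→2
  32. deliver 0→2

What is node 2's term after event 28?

2

1. timeout(2):  <2:cand t1 ->
2. deliver 2→3:  <3:foll t1 ->
3. deliver 3→2:  nop
4. deliver 2→4:  <4:foll t1 ->
5. deliver 4→2:  <2:lead t1 ->
6. deliver 2→1:  <1:foll t1 ->
7. deliver 1→2:  nop
8. propose(2,'p'):  <2:lead t1 p>
9. deliver 2→3:  <3:foll t1 p>
10. deliver 3→2:  nop
11. deliver 2→0:  <0:foll t1 ->
12. deliver 0→2:  nop
13. deliver 2→4:  <4:foll t1 p>
14. deliver 4→2:  nop
15. deliver 2→1:  <1:foll t1 p>
16. deliver 1→2:  nop
17. timeout(2):  <2:cand t2 p>
18. deliver 2→3:  <3:foll t2 p>
19. deliver 3→2:  nop
20. deliver 2→4:  <4:foll t2 p>
21. deliver 4→2:  <2:lead t2 p>
22. crash(4):  <4:✗foll t2 p>
23. deliver 1→3:  nop
24. crash(0):  <0:✗foll t1 ->
25. recover(0):  <0:foll t1 ->
26. timeout(4):  nop
27. propose(2,'w'):  <2:lead t2 p,w>
28. deliver 2→0:  <0:foll t1 p>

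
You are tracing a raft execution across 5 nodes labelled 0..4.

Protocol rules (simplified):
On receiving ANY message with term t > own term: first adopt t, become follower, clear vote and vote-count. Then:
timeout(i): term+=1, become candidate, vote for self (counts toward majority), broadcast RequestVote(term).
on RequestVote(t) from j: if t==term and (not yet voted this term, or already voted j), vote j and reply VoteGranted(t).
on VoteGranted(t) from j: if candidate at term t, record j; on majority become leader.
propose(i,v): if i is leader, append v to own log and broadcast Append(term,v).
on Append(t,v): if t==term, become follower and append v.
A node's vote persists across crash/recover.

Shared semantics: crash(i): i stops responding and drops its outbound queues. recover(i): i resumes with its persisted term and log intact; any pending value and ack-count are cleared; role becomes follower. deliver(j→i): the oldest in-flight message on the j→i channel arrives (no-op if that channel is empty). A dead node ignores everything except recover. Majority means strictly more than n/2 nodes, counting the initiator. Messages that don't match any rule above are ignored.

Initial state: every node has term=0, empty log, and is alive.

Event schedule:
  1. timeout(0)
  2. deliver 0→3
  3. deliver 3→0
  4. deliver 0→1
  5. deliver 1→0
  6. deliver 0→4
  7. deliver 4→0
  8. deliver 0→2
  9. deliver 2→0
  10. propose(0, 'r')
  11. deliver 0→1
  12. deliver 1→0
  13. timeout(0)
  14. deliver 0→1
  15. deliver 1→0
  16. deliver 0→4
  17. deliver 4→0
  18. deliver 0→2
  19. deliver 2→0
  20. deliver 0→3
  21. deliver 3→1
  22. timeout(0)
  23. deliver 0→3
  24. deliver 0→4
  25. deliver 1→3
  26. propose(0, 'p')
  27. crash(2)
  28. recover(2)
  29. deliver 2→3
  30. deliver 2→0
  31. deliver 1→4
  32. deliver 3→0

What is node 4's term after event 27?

2

1. timeout(0):  <0:cand t1 ->
2. deliver 0→3:  <3:foll t1 ->
3. deliver 3→0:  nop
4. deliver 0→1:  <1:foll t1 ->
5. deliver 1→0:  <0:lead t1 ->
6. deliver 0→4:  <4:foll t1 ->
7. deliver 4→0:  nop
8. deliver 0→2:  <2:foll t1 ->
9. deliver 2→0:  nop
10. propose(0,'r'):  <0:lead t1 r>
11. deliver 0→1:  <1:foll t1 r>
12. deliver 1→0:  nop
13. timeout(0):  <0:cand t2 r>
14. deliver 0→1:  <1:foll t2 r>
15. deliver 1→0:  nop
16. deliver 0→4:  <4:foll t1 r>
17. deliver 4→0:  nop
18. deliver 0→2:  <2:foll t1 r>
19. deliver 2→0:  nop
20. deliver 0→3:  <3:foll t1 r>
21. deliver 3→1:  nop
22. timeout(0):  <0:cand t3 r>
23. deliver 0→3:  <3:foll t2 r>
24. deliver 0→4:  <4:foll t2 r>
25. deliver 1→3:  nop
26. propose(0,'p'):  nop
27. crash(2):  <2:✗foll t1 r>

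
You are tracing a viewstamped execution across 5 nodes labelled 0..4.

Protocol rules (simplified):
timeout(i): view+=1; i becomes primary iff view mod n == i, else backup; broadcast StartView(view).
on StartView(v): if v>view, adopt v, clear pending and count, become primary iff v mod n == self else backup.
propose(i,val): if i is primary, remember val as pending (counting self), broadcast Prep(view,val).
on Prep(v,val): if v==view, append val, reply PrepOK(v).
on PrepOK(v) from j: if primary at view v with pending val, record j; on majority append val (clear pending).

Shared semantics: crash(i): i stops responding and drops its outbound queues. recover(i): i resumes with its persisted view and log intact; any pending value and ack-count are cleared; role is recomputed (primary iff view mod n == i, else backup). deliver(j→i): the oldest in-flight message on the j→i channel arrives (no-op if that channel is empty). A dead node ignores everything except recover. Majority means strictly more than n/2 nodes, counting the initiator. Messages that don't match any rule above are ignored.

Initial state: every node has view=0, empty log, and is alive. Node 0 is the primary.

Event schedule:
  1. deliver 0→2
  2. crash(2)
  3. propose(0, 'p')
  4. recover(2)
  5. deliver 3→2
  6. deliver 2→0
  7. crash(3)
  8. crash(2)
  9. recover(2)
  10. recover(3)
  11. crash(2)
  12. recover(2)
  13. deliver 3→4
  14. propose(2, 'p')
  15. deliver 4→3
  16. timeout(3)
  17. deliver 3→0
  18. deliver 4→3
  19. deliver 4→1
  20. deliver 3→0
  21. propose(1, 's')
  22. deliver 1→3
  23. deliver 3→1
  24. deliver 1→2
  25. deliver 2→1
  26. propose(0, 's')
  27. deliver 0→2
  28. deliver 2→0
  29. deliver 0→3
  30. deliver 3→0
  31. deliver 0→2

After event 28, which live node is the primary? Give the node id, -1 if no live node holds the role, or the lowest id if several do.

1

e1 deliver 0→2: ·
e2 crash(2): 2[✗back,v=0,-]
e3 propose(0,'p'): ·
e4 recover(2): 2[back,v=0,-]
e5 deliver 3→2: ·
e6 deliver 2→0: ·
e7 crash(3): 3[✗back,v=0,-]
e8 crash(2): 2[✗back,v=0,-]
e9 recover(2): 2[back,v=0,-]
e10 recover(3): 3[back,v=0,-]
e11 crash(2): 2[✗back,v=0,-]
e12 recover(2): 2[back,v=0,-]
e13 deliver 3→4: ·
e14 propose(2,'p'): ·
e15 deliver 4→3: ·
e16 timeout(3): 3[back,v=1,-]
e17 deliver 3→0: 0[back,v=1,-]
e18 deliver 4→3: ·
e19 deliver 4→1: ·
e20 deliver 3→0: ·
e21 propose(1,'s'): ·
e22 deliver 1→3: ·
e23 deliver 3→1: 1[prim,v=1,-]
e24 deliver 1→2: ·
e25 deliver 2→1: ·
e26 propose(0,'s'): ·
e27 deliver 0→2: 2[back,v=0,p]
e28 deliver 2→0: ·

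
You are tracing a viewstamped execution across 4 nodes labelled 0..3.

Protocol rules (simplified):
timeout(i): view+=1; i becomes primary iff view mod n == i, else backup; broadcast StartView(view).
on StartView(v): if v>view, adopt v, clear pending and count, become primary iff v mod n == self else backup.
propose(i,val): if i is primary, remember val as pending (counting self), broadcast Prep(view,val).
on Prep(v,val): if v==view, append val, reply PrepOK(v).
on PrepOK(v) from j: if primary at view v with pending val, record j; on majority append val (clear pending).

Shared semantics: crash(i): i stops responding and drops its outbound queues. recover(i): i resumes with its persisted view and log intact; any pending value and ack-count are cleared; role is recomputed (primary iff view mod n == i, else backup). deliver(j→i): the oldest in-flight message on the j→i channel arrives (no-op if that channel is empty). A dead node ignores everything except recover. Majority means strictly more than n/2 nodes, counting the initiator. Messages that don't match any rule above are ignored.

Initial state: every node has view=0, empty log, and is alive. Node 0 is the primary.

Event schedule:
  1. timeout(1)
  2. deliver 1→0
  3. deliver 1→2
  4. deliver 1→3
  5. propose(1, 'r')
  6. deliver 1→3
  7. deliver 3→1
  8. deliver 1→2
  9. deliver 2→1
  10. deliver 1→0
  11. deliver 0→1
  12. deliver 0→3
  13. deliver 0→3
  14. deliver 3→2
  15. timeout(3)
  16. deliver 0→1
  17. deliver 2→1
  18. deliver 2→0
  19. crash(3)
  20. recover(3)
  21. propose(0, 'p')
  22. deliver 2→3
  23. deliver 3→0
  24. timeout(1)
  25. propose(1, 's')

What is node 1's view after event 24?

step 1 timeout(1): 1={prim,v=1,log=-}
step 2 deliver 1→0: 0={back,v=1,log=-}
step 3 deliver 1→2: 2={back,v=1,log=-}
step 4 deliver 1→3: 3={back,v=1,log=-}
step 5 propose(1,'r'): —
step 6 deliver 1→3: 3={back,v=1,log=r}
step 7 deliver 3→1: —
step 8 deliver 1→2: 2={back,v=1,log=r}
step 9 deliver 2→1: 1={prim,v=1,log=r}
step 10 deliver 1→0: 0={back,v=1,log=r}
step 11 deliver 0→1: —
step 12 deliver 0→3: —
step 13 deliver 0→3: —
step 14 deliver 3→2: —
step 15 timeout(3): 3={back,v=2,log=r}
step 16 deliver 0→1: —
step 17 deliver 2→1: —
step 18 deliver 2→0: —
step 19 crash(3): 3={✗back,v=2,log=r}
step 20 recover(3): 3={back,v=2,log=r}
step 21 propose(0,'p'): —
step 22 deliver 2→3: —
step 23 deliver 3→0: —
step 24 timeout(1): 1={back,v=2,log=r}

2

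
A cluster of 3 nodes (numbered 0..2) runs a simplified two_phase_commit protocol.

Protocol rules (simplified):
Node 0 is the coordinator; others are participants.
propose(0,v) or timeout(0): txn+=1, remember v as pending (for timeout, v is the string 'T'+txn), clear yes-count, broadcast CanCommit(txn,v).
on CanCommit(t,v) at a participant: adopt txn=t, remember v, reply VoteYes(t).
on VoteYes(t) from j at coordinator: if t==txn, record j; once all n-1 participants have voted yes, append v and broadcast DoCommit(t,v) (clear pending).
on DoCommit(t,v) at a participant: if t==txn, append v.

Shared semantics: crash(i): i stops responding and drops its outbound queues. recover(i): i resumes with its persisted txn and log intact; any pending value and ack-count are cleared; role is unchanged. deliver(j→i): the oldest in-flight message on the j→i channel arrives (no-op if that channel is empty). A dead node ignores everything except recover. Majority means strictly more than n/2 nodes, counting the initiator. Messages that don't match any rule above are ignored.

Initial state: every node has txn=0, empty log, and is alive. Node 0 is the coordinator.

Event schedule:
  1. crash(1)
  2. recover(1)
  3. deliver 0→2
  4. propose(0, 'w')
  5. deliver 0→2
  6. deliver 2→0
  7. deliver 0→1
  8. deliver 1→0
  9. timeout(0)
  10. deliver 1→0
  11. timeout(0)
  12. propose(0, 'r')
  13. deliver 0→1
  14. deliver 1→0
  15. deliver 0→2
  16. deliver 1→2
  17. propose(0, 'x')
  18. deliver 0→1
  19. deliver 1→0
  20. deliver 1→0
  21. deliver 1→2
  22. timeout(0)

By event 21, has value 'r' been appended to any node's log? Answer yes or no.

no

e1 crash(1): 1[✗part,t=0,-]
e2 recover(1): 1[part,t=0,-]
e3 deliver 0→2: ·
e4 propose(0,'w'): 0[coor,t=1,-]
e5 deliver 0→2: 2[part,t=1,-]
e6 deliver 2→0: ·
e7 deliver 0→1: 1[part,t=1,-]
e8 deliver 1→0: 0[coor,t=1,w]
e9 timeout(0): 0[coor,t=2,w]
e10 deliver 1→0: ·
e11 timeout(0): 0[coor,t=3,w]
e12 propose(0,'r'): 0[coor,t=4,w]
e13 deliver 0→1: 1[part,t=1,w]
e14 deliver 1→0: ·
e15 deliver 0→2: 2[part,t=1,w]
e16 deliver 1→2: ·
e17 propose(0,'x'): 0[coor,t=5,w]
e18 deliver 0→1: 1[part,t=2,w]
e19 deliver 1→0: ·
e20 deliver 1→0: ·
e21 deliver 1→2: ·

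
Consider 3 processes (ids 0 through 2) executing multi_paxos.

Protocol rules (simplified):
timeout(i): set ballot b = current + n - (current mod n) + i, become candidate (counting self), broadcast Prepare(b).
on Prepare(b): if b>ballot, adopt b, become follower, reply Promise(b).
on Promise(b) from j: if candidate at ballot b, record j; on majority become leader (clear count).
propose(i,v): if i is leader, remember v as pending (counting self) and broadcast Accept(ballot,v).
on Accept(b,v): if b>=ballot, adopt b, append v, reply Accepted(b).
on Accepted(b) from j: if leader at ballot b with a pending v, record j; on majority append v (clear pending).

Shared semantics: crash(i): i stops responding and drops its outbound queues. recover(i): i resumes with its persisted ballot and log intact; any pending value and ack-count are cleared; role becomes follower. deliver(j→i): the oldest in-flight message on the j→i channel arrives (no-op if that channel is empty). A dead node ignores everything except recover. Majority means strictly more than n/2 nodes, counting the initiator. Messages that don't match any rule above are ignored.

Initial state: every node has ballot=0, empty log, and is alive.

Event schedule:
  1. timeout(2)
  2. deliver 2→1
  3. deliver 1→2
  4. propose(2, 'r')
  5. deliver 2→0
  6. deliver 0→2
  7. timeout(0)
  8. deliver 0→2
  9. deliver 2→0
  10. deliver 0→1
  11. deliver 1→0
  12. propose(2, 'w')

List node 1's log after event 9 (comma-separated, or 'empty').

empty

[1] timeout(2) → N2(cand b5 [-])
[2] deliver 2→1 → N1(foll b5 [-])
[3] deliver 1→2 → N2(lead b5 [-])
[4] propose(2,'r') → ∅
[5] deliver 2→0 → N0(foll b5 [-])
[6] deliver 0→2 → ∅
[7] timeout(0) → N0(cand b6 [-])
[8] deliver 0→2 → N2(foll b6 [-])
[9] deliver 2→0 → ∅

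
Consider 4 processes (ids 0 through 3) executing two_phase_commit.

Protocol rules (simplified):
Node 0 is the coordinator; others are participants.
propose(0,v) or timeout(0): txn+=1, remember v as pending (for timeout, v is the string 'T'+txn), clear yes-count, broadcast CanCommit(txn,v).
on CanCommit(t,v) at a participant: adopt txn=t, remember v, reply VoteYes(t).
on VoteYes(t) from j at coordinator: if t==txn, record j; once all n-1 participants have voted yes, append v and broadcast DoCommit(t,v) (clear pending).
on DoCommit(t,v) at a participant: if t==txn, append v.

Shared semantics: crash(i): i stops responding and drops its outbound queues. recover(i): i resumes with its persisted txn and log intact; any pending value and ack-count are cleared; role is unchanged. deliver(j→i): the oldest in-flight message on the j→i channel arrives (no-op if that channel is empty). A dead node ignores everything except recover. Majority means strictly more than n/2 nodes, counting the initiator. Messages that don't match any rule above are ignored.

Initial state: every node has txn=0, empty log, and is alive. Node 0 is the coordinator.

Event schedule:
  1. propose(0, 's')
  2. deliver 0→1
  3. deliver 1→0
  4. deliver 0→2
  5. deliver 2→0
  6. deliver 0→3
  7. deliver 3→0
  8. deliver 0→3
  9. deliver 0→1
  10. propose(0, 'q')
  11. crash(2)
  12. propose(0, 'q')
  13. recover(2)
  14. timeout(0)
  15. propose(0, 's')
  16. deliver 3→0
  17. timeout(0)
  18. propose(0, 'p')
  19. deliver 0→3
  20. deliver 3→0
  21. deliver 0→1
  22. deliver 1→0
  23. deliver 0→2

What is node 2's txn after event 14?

1

e1 propose(0,'s'): 0[coor,t=1,-]
e2 deliver 0→1: 1[part,t=1,-]
e3 deliver 1→0: ·
e4 deliver 0→2: 2[part,t=1,-]
e5 deliver 2→0: ·
e6 deliver 0→3: 3[part,t=1,-]
e7 deliver 3→0: 0[coor,t=1,s]
e8 deliver 0→3: 3[part,t=1,s]
e9 deliver 0→1: 1[part,t=1,s]
e10 propose(0,'q'): 0[coor,t=2,s]
e11 crash(2): 2[✗part,t=1,-]
e12 propose(0,'q'): 0[coor,t=3,s]
e13 recover(2): 2[part,t=1,-]
e14 timeout(0): 0[coor,t=4,s]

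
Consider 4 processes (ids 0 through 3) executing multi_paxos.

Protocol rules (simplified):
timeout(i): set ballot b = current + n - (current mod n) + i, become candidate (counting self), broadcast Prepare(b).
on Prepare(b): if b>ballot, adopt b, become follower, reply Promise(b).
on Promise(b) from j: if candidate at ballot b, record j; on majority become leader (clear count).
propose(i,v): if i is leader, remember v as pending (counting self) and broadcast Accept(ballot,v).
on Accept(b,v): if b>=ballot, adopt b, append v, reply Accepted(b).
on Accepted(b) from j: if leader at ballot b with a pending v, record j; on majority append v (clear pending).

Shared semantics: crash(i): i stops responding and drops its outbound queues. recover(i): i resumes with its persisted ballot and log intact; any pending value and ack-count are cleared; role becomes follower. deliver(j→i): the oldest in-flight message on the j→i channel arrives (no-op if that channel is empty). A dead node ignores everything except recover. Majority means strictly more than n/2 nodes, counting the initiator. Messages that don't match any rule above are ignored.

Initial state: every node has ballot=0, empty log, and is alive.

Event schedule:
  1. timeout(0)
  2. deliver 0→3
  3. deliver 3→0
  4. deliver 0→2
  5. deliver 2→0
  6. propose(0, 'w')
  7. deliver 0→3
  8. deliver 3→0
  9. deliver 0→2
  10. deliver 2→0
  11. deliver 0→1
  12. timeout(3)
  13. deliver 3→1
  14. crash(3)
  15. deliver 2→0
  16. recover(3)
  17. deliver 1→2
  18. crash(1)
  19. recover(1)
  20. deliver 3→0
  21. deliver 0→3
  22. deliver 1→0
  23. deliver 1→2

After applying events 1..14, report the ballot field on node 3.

after 1 — timeout(0): n0:cand/b4/[-]
after 2 — deliver 0→3: n3:foll/b4/[-]
after 3 — deliver 3→0: ·
after 4 — deliver 0→2: n2:foll/b4/[-]
after 5 — deliver 2→0: n0:lead/b4/[-]
after 6 — propose(0,'w'): ·
after 7 — deliver 0→3: n3:foll/b4/[w]
after 8 — deliver 3→0: ·
after 9 — deliver 0→2: n2:foll/b4/[w]
after 10 — deliver 2→0: n0:lead/b4/[w]
after 11 — deliver 0→1: n1:foll/b4/[-]
after 12 — timeout(3): n3:cand/b11/[w]
after 13 — deliver 3→1: n1:foll/b11/[-]
after 14 — crash(3): n3:✗cand/b11/[w]

11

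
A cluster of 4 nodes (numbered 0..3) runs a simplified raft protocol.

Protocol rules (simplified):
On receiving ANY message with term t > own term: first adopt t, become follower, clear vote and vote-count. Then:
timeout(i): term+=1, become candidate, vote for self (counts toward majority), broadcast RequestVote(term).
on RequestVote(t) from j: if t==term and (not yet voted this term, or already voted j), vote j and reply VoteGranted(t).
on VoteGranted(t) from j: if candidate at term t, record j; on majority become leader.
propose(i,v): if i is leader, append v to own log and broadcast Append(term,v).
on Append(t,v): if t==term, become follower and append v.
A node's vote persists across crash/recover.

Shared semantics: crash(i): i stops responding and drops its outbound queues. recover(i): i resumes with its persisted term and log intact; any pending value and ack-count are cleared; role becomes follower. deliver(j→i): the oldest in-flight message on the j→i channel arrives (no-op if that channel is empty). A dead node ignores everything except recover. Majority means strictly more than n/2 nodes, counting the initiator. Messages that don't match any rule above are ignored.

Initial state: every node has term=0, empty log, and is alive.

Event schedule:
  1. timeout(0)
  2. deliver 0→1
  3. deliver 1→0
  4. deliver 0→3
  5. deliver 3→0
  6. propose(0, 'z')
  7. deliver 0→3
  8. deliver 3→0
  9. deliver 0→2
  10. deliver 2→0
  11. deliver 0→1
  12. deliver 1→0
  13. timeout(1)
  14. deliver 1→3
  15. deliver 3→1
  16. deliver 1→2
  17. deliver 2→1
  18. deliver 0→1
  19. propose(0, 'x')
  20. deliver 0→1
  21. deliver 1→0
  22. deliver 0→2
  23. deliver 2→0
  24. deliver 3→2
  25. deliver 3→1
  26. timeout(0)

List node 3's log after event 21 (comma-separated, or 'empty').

z

[1] timeout(0) → N0(cand t1 [-])
[2] deliver 0→1 → N1(foll t1 [-])
[3] deliver 1→0 → ∅
[4] deliver 0→3 → N3(foll t1 [-])
[5] deliver 3→0 → N0(lead t1 [-])
[6] propose(0,'z') → N0(lead t1 [z])
[7] deliver 0→3 → N3(foll t1 [z])
[8] deliver 3→0 → ∅
[9] deliver 0→2 → N2(foll t1 [-])
[10] deliver 2→0 → ∅
[11] deliver 0→1 → N1(foll t1 [z])
[12] deliver 1→0 → ∅
[13] timeout(1) → N1(cand t2 [z])
[14] deliver 1→3 → N3(foll t2 [z])
[15] deliver 3→1 → ∅
[16] deliver 1→2 → N2(foll t2 [-])
[17] deliver 2→1 → N1(lead t2 [z])
[18] deliver 0→1 → ∅
[19] propose(0,'x') → N0(lead t1 [z,x])
[20] deliver 0→1 → ∅
[21] deliver 1→0 → N0(foll t2 [z,x])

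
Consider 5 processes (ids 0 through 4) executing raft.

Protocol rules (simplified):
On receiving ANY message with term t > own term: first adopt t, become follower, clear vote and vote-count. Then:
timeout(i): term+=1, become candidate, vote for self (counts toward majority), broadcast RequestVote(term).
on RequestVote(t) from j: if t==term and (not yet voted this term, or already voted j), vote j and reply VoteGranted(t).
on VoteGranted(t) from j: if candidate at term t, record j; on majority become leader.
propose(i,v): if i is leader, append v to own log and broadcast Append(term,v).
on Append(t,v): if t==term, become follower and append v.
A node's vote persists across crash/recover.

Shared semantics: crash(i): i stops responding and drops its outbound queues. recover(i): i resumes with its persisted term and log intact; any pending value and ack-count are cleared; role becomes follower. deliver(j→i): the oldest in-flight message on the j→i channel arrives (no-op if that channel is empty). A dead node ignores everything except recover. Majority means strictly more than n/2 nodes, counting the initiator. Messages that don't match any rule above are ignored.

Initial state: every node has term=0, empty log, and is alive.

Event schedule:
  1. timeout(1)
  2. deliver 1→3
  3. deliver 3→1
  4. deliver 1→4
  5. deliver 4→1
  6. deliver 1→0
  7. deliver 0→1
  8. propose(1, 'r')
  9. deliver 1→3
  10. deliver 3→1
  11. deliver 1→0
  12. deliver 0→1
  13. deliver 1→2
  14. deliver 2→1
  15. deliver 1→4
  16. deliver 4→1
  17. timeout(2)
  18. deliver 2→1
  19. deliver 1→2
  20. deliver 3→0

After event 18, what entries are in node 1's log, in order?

e1 timeout(1): 1[cand,t=1,-]
e2 deliver 1→3: 3[foll,t=1,-]
e3 deliver 3→1: ·
e4 deliver 1→4: 4[foll,t=1,-]
e5 deliver 4→1: 1[lead,t=1,-]
e6 deliver 1→0: 0[foll,t=1,-]
e7 deliver 0→1: ·
e8 propose(1,'r'): 1[lead,t=1,r]
e9 deliver 1→3: 3[foll,t=1,r]
e10 deliver 3→1: ·
e11 deliver 1→0: 0[foll,t=1,r]
e12 deliver 0→1: ·
e13 deliver 1→2: 2[foll,t=1,-]
e14 deliver 2→1: ·
e15 deliver 1→4: 4[foll,t=1,r]
e16 deliver 4→1: ·
e17 timeout(2): 2[cand,t=2,-]
e18 deliver 2→1: 1[foll,t=2,r]

r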